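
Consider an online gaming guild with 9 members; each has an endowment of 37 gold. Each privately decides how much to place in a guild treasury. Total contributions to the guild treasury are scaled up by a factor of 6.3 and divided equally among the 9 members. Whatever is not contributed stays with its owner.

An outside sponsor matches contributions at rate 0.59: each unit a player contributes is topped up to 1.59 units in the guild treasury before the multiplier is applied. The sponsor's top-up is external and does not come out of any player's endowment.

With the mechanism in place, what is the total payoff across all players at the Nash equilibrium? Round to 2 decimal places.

The effective private return per unit is now 6.3 × 1.59 / 9 = 1.1130 > 1, so every player's dominant strategy flips to full contribution.
At the Nash equilibrium everyone contributes 37. Group total payoff = 6.3 × 1.59 × 333 = 3335.66.

3335.66 gold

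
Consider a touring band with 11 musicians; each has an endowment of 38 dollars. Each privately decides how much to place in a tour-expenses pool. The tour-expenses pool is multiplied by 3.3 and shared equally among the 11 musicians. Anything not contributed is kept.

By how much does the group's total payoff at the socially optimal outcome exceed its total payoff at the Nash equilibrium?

Each contributed unit returns 3.3/11 = 0.3000 to its contributor — below 1 — so contributing 0 is dominant for every player. At the Nash equilibrium everyone keeps their 38, and the group total is 11 × 38 = 418.
Each contributed unit returns 3.300 to the group as a whole (0.3000 to each of 11 players), which exceeds 1, so the social optimum is full contribution: group total = 3.300 × 418 = 1379.40.
Efficiency loss = 1379.40 − 418 = 961.40.

961.40 dollars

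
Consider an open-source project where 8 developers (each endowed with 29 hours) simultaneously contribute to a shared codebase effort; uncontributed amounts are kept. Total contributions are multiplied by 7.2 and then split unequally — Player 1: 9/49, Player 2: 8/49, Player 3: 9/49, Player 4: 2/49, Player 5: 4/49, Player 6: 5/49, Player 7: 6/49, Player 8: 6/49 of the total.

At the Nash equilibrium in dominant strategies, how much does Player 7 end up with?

Each unit j contributes comes back to j as 7.2 × (j's share), so j prefers to contribute only if that share exceeds 1/7.2 = 0.1389; otherwise keeping the unit dominates.
Player 1, Player 2 and Player 3 clear that bar, contributing 29 each; the remaining 5 contribute 0. Total contributed: 87.
Player 7 keeps 29 and receives 7.2 × 87 × 6/49 = 76.70 from the shared codebase effort, for a payoff of 105.70.

105.70 hours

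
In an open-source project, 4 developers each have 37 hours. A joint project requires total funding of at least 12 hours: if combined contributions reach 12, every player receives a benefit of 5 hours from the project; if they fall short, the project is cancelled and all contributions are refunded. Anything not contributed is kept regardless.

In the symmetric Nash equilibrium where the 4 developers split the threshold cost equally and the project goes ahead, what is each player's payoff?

Equal share of the threshold: 12/4 = 3.
At this profile no one gains by cutting their contribution: any cut drops the total below 12, the project is cancelled, contributions are refunded, and the deviator ends with 37, which is less than 37 − 3 + 5 = 39. Contributing more than 3 just wastes the excess. So contributing exactly 3 is a best response.
Each player's payoff: 37 − 3 + 5 = 39.

39 hours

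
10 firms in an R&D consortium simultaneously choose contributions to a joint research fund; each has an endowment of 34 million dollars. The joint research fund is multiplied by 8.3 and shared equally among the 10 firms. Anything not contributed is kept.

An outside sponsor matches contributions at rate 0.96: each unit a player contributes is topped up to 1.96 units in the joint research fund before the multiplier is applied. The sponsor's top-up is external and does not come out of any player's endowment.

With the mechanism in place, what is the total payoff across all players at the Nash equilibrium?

The effective private return per unit is now 8.3 × 1.96 / 10 = 1.6268 > 1, so every player's dominant strategy flips to full contribution.
At the Nash equilibrium everyone contributes 34. Group total payoff = 8.3 × 1.96 × 340 = 5531.12.

5531.12 million dollars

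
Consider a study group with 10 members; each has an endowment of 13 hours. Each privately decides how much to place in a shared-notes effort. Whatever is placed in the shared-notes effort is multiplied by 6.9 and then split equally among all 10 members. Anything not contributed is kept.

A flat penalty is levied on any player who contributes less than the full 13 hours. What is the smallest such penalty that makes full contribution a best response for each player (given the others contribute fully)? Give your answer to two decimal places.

4.03 hours

Given the others contribute fully, the best deviation is to contribute 0 (any partial contribution still incurs the fine and gives up units whose private return 0.6900 is below 1).
Deviating from 13 to 0 saves 13 hours but forfeits the deviator's share of the drop in the shared-notes effort: 6.9/10 × 13 = 8.97.
So the deviation gain is 13 − 8.97 = 4.03, and the fine must be at least 4.03 hours to wipe it out.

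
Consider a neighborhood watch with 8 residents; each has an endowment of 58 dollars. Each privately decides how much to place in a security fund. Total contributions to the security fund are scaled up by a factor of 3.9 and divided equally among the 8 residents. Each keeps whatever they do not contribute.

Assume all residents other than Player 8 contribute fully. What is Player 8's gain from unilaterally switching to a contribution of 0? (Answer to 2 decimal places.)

Switching from a contribution of 58 to 0 lets Player 8 keep an extra 58 dollars, but lowers the security fund by 58, which costs Player 8 their own share of that drop: 3.9/8 × 58 = 28.27.
Net gain = 58 − 28.27 = 29.73. The private return per contributed unit (0.4875) is below 1, so free-riding is indeed the best response regardless of what the others do.

29.73 dollars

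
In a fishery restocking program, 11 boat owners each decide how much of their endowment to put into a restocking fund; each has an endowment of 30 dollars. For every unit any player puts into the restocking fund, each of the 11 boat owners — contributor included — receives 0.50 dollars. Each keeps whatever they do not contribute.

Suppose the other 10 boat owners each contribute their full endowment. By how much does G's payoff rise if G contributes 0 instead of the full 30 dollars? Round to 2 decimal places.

Switching from a contribution of 30 to 0 lets G keep an extra 30 dollars, but lowers the restocking fund by 30, which costs G their own share of that drop: 0.50 × 30 = 15.00.
Net gain = 30 − 15.00 = 15.00. The private return per contributed unit (0.50) is below 1, so free-riding is indeed the best response regardless of what the others do.

15.00 dollars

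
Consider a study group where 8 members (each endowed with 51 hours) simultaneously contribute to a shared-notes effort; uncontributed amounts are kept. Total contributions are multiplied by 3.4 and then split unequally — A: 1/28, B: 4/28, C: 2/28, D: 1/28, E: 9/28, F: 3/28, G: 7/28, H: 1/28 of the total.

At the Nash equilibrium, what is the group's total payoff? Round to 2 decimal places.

530.40 hours

For player j, contributing a unit is worthwhile iff 3.4 × (j's share) ≥ 1, i.e. iff j's share is at least 0.2941.
The only share above 0.2941 is E's 9/28, contributing 51; the remaining 7 contribute 0. Total contributed: 51.
The shared-notes effort pays out 3.4 × 51 = 173.40 in total (split across the unequal shares, but the aggregate is all that matters for the group sum).
The 7 free-riders keep 51 each, adding 357. Group total = 357 + 173.40 = 530.40.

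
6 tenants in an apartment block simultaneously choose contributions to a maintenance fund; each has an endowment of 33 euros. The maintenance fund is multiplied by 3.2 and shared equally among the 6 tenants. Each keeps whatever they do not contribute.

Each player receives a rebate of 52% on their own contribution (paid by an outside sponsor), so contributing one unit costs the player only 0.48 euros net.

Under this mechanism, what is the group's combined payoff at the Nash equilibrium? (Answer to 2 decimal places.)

The effective private return per unit is now (3.2/6) / 0.48 = 1.1111 > 1, so every player's dominant strategy flips to full contribution.
So the Nash equilibrium is full contribution by all 6; the group earns 6 × (33 × 0.52 + 3.2 × 33) = 736.56.

736.56 euros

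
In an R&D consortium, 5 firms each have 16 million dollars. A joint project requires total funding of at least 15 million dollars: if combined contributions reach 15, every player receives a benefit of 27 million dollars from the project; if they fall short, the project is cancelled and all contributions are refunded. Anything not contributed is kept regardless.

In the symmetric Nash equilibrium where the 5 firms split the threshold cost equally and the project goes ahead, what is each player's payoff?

Equal share of the threshold: 15/5 = 3.
At this profile no one gains by cutting their contribution: any cut drops the total below 15, the project is cancelled, contributions are refunded, and the deviator ends with 16, which is less than 16 − 3 + 27 = 40. Contributing more than 3 just wastes the excess. So contributing exactly 3 is a best response.
Each player's payoff: 16 − 3 + 27 = 40.

40 million dollars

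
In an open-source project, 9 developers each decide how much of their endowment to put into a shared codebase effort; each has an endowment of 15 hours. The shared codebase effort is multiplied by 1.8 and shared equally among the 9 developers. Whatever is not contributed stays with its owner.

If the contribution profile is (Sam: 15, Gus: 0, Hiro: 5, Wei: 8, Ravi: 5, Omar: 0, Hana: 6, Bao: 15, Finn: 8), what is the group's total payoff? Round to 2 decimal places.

Total contributed: 15 + 0 + 5 + 8 + 5 + 0 + 6 + 15 + 8 = 62; total kept: 9 × 15 − 62 = 73.
The shared codebase effort pays out 1.8 × 62 = 111.60 in aggregate.
Group total = 73 + 111.60 = 184.60.

184.60 hours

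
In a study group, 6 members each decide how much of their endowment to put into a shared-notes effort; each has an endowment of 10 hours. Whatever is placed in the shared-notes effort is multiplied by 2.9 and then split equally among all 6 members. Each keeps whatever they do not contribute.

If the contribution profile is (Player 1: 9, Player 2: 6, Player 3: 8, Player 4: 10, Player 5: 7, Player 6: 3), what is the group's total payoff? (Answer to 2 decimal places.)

141.70 hours

Total contributed: 9 + 6 + 8 + 10 + 7 + 3 = 43; total kept: 6 × 10 − 43 = 17.
The shared-notes effort pays out 2.9 × 43 = 124.70 in aggregate.
Group total = 17 + 124.70 = 141.70.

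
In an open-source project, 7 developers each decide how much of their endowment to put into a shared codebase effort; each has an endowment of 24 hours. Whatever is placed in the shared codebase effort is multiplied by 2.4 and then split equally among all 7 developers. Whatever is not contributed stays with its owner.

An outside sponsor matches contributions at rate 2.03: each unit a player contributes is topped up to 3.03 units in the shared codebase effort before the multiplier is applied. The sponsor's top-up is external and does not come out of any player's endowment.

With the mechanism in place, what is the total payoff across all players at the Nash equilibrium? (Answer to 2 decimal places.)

1221.70 hours

With the mechanism, a contributed unit returns 2.4 × 3.03 / 7 = 1.0389 per unit of net cost to the contributor — now above 1 — so contributing fully is weakly dominant for every player.
So the Nash equilibrium is full contribution by all 7; the group earns 2.4 × 3.03 × 168 = 1221.70.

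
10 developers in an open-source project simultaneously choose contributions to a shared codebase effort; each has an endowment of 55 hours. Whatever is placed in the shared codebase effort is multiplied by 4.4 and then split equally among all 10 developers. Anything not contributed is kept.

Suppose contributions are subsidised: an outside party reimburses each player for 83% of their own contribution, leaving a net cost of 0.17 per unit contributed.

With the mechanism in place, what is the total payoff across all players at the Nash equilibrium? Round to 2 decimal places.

Under the mechanism each unit contributed yields (4.4/10) / 0.17 = 2.5882 back to its contributor per unit of net cost, which exceeds 1, making full contribution the dominant choice for everyone.
So the Nash equilibrium is full contribution by all 10; the group earns 10 × (55 × 0.83 + 4.4 × 55) = 2876.50.

2876.50 hours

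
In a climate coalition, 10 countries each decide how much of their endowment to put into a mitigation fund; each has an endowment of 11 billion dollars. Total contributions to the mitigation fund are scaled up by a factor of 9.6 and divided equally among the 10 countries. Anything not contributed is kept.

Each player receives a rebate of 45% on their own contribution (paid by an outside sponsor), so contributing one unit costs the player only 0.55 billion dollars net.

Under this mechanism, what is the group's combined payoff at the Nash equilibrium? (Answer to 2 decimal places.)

The effective private return per unit is now (9.6/10) / 0.55 = 1.7455 > 1, so every player's dominant strategy flips to full contribution.
So the Nash equilibrium is full contribution by all 10; the group earns 10 × (11 × 0.45 + 9.6 × 11) = 1105.50.

1105.50 billion dollars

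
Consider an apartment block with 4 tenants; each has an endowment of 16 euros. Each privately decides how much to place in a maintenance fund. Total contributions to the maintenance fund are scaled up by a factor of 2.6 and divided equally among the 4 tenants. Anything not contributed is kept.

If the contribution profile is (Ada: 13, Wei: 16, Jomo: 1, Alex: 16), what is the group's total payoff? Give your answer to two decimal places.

Total contributed: 13 + 16 + 1 + 16 = 46; total kept: 4 × 16 − 46 = 18.
The maintenance fund pays out 2.6 × 46 = 119.60 in aggregate.
Group total = 18 + 119.60 = 137.60.

137.60 euros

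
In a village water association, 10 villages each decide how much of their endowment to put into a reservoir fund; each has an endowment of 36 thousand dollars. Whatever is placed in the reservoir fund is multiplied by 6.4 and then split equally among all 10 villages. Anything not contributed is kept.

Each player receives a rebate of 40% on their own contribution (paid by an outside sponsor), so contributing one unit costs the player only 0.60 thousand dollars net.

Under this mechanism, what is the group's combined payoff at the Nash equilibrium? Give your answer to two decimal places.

2448.00 thousand dollars

The effective private return per unit is now (6.4/10) / 0.60 = 1.0667 > 1, so every player's dominant strategy flips to full contribution.
So the Nash equilibrium is full contribution by all 10; the group earns 10 × (36 × 0.40 + 6.4 × 36) = 2448.00.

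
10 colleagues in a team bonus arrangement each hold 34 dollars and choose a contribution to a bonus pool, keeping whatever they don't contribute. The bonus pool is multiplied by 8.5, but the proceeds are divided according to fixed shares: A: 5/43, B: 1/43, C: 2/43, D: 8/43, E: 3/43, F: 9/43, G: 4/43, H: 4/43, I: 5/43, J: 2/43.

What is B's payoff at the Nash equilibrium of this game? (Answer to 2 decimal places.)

47.44 dollars

Each unit j contributes comes back to j as 8.5 × (j's share), so j prefers to contribute only if that share exceeds 1/8.5 = 0.1176; otherwise keeping the unit dominates.
D and F are above the threshold, contributing 34 each; the remaining 8 contribute 0. Total contributed: 68.
B keeps 34 and receives 8.5 × 68 × 1/43 = 13.44 from the bonus pool, for a payoff of 47.44.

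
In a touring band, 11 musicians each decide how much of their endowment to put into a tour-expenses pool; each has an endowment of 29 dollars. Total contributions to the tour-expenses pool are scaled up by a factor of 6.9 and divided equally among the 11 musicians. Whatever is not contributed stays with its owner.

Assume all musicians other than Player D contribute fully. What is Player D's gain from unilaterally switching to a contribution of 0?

10.81 dollars

Switching from a contribution of 29 to 0 lets Player D keep an extra 29 dollars, but lowers the tour-expenses pool by 29, which costs Player D their own share of that drop: 6.9/11 × 29 = 18.19.
Net gain = 29 − 18.19 = 10.81. The private return per contributed unit (0.6273) is below 1, so free-riding is indeed the best response regardless of what the others do.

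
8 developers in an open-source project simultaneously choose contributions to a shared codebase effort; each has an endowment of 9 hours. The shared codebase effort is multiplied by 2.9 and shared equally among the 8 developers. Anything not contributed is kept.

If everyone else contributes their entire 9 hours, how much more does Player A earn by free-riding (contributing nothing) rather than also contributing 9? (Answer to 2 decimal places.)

Switching from a contribution of 9 to 0 lets Player A keep an extra 9 hours, but lowers the shared codebase effort by 9, which costs Player A their own share of that drop: 2.9/8 × 9 = 3.26.
Net gain = 9 − 3.26 = 5.74. The private return per contributed unit (0.3625) is below 1, so free-riding is indeed the best response regardless of what the others do.

5.74 hours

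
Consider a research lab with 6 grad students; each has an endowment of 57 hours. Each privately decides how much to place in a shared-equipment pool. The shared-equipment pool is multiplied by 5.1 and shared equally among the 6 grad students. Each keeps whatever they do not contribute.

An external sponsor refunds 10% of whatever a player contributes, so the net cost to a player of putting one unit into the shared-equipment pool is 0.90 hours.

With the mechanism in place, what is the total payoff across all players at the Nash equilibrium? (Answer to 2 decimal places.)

342.00 hours

With the mechanism, a contributed unit returns (5.1/6) / 0.90 = 0.9444 per unit of net cost — still below 1 — so contributing 0 remains dominant for every player.
At the Nash equilibrium no one contributes; group total payoff = 6 × 57 = 342.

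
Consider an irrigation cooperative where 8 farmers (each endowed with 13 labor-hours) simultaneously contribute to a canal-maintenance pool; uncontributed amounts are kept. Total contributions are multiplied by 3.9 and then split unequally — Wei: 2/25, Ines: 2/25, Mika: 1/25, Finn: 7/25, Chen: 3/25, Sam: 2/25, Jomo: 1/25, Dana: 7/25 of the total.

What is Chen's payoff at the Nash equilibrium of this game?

25.17 labor-hours

A player with share s gets back 3.9·s per unit contributed, so full contribution is dominant for anyone with s > 1/3.9 = 0.2564 and zero contribution is dominant for anyone below.
Finn and Dana are above the threshold, contributing 13 each; the remaining 6 contribute 0. Total contributed: 26.
Chen keeps 13 and receives 3.9 × 26 × 3/25 = 12.17 from the canal-maintenance pool, for a payoff of 25.17.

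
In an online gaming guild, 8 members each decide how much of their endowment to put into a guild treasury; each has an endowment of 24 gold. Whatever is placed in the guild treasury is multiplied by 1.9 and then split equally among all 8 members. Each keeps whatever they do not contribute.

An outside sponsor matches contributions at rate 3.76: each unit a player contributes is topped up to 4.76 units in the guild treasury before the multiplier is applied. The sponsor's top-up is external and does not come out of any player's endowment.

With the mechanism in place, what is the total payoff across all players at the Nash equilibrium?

Under the mechanism each unit contributed yields 1.9 × 4.76 / 8 = 1.1305 back to its contributor per unit of net cost, which exceeds 1, making full contribution the dominant choice for everyone.
So the Nash equilibrium is full contribution by all 8; the group earns 1.9 × 4.76 × 192 = 1736.45.

1736.45 gold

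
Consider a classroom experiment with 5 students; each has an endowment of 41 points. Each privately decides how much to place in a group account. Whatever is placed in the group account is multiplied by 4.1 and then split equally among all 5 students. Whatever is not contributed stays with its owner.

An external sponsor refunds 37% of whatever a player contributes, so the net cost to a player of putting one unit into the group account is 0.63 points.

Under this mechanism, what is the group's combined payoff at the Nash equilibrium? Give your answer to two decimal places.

916.35 points

Under the mechanism each unit contributed yields (4.1/5) / 0.63 = 1.3016 back to its contributor per unit of net cost, which exceeds 1, making full contribution the dominant choice for everyone.
At the Nash equilibrium everyone contributes 41. Group total payoff = 5 × (41 × 0.37 + 4.1 × 41) = 916.35.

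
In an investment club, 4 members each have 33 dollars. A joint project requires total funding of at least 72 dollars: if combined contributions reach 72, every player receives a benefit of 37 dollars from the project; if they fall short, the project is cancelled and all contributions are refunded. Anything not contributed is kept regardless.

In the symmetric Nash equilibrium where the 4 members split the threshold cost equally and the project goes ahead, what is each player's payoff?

52 dollars

Equal share of the threshold: 72/4 = 18.
At this profile no one gains by cutting their contribution: any cut drops the total below 72, the project is cancelled, contributions are refunded, and the deviator ends with 33, which is less than 33 − 18 + 37 = 52. Contributing more than 18 just wastes the excess. So contributing exactly 18 is a best response.
Each player's payoff: 33 − 18 + 37 = 52.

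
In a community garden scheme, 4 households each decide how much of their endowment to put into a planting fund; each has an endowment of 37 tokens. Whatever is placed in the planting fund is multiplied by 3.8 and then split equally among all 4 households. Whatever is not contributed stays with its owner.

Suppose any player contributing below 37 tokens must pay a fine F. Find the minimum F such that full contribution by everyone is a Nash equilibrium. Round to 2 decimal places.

1.85 tokens

Given the others contribute fully, the best deviation is to contribute 0 (any partial contribution still incurs the fine and gives up units whose private return 0.9500 is below 1).
Deviating from 37 to 0 saves 37 tokens but forfeits the deviator's share of the drop in the planting fund: 3.8/4 × 37 = 35.15.
So the deviation gain is 37 − 35.15 = 1.85, and the fine must be at least 1.85 tokens to wipe it out.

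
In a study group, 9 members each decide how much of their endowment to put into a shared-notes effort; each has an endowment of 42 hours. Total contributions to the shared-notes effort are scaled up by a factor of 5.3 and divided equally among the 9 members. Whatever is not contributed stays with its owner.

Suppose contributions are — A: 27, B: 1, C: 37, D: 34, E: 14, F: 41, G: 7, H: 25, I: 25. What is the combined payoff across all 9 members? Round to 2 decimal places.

1285.30 hours

Total contributed: 27 + 1 + 37 + 34 + 14 + 41 + 7 + 25 + 25 = 211; total kept: 9 × 42 − 211 = 167.
The shared-notes effort pays out 5.3 × 211 = 1118.30 in aggregate.
Group total = 167 + 1118.30 = 1285.30.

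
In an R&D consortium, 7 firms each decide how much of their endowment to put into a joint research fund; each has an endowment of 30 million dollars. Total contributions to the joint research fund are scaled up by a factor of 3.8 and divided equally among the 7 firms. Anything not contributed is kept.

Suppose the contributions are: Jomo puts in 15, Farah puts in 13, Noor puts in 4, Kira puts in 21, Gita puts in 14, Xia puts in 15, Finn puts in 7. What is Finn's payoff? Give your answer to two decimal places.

71.31 million dollars

Total contributed: 15 + 13 + 4 + 21 + 14 + 15 + 7 = 89.
Each receives 3.8 × 89 / 7 = 48.31 from the joint research fund.
Finn keeps 30 − 7 = 23, so Finn's payoff is 23 + 48.31 = 71.31.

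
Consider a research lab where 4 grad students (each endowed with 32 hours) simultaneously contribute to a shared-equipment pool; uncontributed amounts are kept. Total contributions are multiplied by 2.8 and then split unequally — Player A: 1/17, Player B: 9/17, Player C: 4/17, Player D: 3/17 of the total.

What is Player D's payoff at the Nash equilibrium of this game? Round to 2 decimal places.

47.81 hours

Player j's private return per contributed unit is 2.8 × (j's share). Contributing is weakly dominant for j when that share is at least 1/2.8 = 0.3571, and contributing 0 is dominant otherwise.
The only share above 0.3571 is Player B's 9/17, contributing 32; the remaining 3 contribute 0. Total contributed: 32.
Player D keeps 32 and receives 2.8 × 32 × 3/17 = 15.81 from the shared-equipment pool, for a payoff of 47.81.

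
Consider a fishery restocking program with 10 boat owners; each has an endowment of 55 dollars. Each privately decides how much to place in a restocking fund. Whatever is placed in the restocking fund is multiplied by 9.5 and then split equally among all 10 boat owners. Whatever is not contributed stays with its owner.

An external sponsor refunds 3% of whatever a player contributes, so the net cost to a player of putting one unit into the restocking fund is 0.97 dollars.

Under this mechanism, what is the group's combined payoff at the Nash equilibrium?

Even with the mechanism, each unit contributed returns only (9.5/10) / 0.97 = 0.9794 per unit of net cost, so contributing nothing is still dominant.
At the Nash equilibrium no one contributes; group total payoff = 10 × 55 = 550.

550.00 dollars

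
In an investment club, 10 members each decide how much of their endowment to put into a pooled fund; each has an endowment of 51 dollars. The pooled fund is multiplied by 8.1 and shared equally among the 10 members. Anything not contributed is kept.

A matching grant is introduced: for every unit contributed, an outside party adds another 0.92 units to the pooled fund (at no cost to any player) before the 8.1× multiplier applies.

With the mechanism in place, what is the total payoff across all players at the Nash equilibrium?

Under the mechanism each unit contributed yields 8.1 × 1.92 / 10 = 1.5552 back to its contributor per unit of net cost, which exceeds 1, making full contribution the dominant choice for everyone.
At the Nash equilibrium everyone contributes 51. Group total payoff = 8.1 × 1.92 × 510 = 7931.52.

7931.52 dollars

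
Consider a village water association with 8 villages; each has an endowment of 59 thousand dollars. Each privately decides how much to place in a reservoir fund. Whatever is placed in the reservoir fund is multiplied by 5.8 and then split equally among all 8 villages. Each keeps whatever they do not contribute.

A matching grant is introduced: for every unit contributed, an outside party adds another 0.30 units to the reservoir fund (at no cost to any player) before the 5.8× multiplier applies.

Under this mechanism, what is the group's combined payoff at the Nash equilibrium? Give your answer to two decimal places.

Even with the mechanism, each unit contributed returns only 5.8 × 1.30 / 8 = 0.9425 per unit of net cost, so contributing nothing is still dominant.
Everyone keeps their endowment and the group total is 8 × 59 = 472.

472.00 thousand dollars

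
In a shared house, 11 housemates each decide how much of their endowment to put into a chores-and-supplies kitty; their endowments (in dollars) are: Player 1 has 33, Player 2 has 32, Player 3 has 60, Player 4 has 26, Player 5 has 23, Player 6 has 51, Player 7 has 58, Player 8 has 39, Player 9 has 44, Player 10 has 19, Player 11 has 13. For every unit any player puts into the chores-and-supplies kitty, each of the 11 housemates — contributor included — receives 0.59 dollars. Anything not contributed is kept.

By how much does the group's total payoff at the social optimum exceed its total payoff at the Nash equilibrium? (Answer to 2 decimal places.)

The private return per contributed unit is 0.59 < 1 for everyone, so the Nash equilibrium is zero contribution and the group total is Σ E_j = 33 + 32 + 60 + 26 + 23 + 51 + 58 + 39 + 44 + 19 + 13 = 398.
Each contributed unit returns 6.490 to the group, so the social optimum is full contribution by everyone: group total = 6.490 × 398 = 2583.02.
Efficiency loss = (6.490 − 1) × 398 = 2185.02.

2185.02 dollars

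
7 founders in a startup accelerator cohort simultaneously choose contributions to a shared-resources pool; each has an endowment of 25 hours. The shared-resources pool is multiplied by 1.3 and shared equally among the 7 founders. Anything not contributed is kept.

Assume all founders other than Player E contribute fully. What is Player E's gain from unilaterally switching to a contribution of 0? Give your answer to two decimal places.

20.36 hours

Switching from a contribution of 25 to 0 lets Player E keep an extra 25 hours, but lowers the shared-resources pool by 25, which costs Player E their own share of that drop: 1.3/7 × 25 = 4.64.
Net gain = 25 − 4.64 = 20.36. The private return per contributed unit (0.1857) is below 1, so free-riding is indeed the best response regardless of what the others do.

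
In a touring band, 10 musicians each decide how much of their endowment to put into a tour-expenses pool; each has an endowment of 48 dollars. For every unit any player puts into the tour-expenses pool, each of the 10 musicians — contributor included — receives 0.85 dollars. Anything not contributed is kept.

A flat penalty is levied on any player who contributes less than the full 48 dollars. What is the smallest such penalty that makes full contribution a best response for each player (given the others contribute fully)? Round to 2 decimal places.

7.20 dollars

Given the others contribute fully, the best deviation is to contribute 0 (any partial contribution still incurs the fine and gives up units whose private return 0.85 is below 1).
Deviating from 48 to 0 saves 48 dollars but forfeits the deviator's share of the drop in the tour-expenses pool: 0.85 × 48 = 40.80.
So the deviation gain is 48 − 40.80 = 7.20, and the fine must be at least 7.20 dollars to wipe it out.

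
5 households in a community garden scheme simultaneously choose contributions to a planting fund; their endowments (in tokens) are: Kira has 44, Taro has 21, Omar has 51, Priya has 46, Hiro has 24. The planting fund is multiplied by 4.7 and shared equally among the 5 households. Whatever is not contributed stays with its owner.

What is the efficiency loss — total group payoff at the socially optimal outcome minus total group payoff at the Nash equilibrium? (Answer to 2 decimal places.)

The private return per contributed unit is 4.7/5 = 0.9400 < 1 for every player regardless of endowment, so the Nash equilibrium is zero contribution and the group total is Σ E_j = 44 + 21 + 51 + 46 + 24 = 186.
Each contributed unit returns 4.700 to the group, so the social optimum is full contribution by everyone: group total = 4.700 × 186 = 874.20.
Efficiency loss = (4.700 − 1) × 186 = 688.20.

688.20 tokens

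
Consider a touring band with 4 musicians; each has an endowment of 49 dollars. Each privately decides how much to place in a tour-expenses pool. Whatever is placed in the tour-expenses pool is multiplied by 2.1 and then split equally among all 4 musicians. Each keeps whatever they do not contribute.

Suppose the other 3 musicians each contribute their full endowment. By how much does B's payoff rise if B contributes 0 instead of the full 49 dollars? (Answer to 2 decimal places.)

Switching from a contribution of 49 to 0 lets B keep an extra 49 dollars, but lowers the tour-expenses pool by 49, which costs B their own share of that drop: 2.1/4 × 49 = 25.72.
Net gain = 49 − 25.72 = 23.28. The private return per contributed unit (0.5250) is below 1, so free-riding is indeed the best response regardless of what the others do.

23.28 dollars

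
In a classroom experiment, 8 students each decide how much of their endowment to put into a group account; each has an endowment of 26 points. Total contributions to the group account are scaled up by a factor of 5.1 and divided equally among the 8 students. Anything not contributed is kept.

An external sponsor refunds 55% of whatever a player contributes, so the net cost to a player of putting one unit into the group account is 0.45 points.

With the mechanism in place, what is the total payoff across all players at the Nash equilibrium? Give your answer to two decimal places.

1175.20 points

Under the mechanism each unit contributed yields (5.1/8) / 0.45 = 1.4167 back to its contributor per unit of net cost, which exceeds 1, making full contribution the dominant choice for everyone.
At the Nash equilibrium everyone contributes 26. Group total payoff = 8 × (26 × 0.55 + 5.1 × 26) = 1175.20.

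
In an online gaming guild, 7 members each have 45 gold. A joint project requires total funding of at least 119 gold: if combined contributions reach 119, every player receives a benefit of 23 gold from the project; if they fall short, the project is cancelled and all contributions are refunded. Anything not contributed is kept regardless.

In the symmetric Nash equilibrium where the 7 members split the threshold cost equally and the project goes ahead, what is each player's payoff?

Equal share of the threshold: 119/7 = 17.
At this profile no one gains by cutting their contribution: any cut drops the total below 119, the project is cancelled, contributions are refunded, and the deviator ends with 45, which is less than 45 − 17 + 23 = 51. Contributing more than 17 just wastes the excess. So contributing exactly 17 is a best response.
Each player's payoff: 45 − 17 + 23 = 51.

51 gold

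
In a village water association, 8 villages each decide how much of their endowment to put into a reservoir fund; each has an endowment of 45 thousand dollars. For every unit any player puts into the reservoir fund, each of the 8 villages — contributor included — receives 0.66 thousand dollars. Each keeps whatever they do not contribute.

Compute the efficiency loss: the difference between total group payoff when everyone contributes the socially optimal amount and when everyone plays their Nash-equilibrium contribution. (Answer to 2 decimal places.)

The private return per contributed unit is 0.66 < 1, so contributing 0 is dominant for every player. At the Nash equilibrium everyone keeps their 45, and the group total is 8 × 45 = 360.
Each contributed unit returns 5.280 to the group as a whole (0.66 to each of 8 players), which exceeds 1, so the social optimum is full contribution: group total = 5.280 × 360 = 1900.80.
Efficiency loss = 1900.80 − 360 = 1540.80.

1540.80 thousand dollars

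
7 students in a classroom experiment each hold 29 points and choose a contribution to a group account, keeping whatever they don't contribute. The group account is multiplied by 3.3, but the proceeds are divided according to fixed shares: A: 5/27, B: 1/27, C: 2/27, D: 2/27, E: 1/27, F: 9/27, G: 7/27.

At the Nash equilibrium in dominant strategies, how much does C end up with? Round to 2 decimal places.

36.09 points

Each unit j contributes comes back to j as 3.3 × (j's share), so j prefers to contribute only if that share exceeds 1/3.3 = 0.3030; otherwise keeping the unit dominates.
The only share above 0.3030 is F's 9/27, contributing 29; the remaining 6 contribute 0. Total contributed: 29.
C keeps 29 and receives 3.3 × 29 × 2/27 = 7.09 from the group account, for a payoff of 36.09.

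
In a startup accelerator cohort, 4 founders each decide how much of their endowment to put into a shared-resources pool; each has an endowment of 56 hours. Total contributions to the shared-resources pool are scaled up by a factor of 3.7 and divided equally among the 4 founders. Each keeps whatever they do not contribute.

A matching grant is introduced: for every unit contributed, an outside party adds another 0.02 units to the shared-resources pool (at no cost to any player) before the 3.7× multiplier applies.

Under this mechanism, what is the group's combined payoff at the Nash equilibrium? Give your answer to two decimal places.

224.00 hours

With the mechanism, a contributed unit returns 3.7 × 1.02 / 4 = 0.9435 per unit of net cost — still below 1 — so contributing 0 remains dominant for every player.
At the Nash equilibrium no one contributes; group total payoff = 4 × 56 = 224.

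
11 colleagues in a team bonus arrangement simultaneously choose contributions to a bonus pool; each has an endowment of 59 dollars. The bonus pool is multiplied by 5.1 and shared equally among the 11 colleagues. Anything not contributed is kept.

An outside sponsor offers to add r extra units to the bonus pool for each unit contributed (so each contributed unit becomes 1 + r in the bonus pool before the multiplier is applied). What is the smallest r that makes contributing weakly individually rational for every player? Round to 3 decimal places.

1.157

With matching at rate r, one contributed unit becomes (1 + r) in the bonus pool and returns 5.1 × (1 + r) / 11 to the contributor.
Setting this equal to 1: 1 + r = 11/5.1 = 2.1569.
So the minimum matching rate is r = 2.1569 − 1 = 1.157.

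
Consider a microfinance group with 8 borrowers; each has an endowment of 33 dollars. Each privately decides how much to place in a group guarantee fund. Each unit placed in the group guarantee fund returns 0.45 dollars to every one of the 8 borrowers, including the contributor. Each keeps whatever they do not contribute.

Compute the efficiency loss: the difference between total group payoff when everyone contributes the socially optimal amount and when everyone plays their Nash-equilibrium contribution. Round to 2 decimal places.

686.40 dollars

The private return per contributed unit is 0.45 < 1, so contributing 0 is dominant for every player. At the Nash equilibrium everyone keeps their 33, and the group total is 8 × 33 = 264.
Each contributed unit returns 3.600 to the group as a whole (0.45 to each of 8 players), which exceeds 1, so the social optimum is full contribution: group total = 3.600 × 264 = 950.40.
Efficiency loss = 950.40 − 264 = 686.40.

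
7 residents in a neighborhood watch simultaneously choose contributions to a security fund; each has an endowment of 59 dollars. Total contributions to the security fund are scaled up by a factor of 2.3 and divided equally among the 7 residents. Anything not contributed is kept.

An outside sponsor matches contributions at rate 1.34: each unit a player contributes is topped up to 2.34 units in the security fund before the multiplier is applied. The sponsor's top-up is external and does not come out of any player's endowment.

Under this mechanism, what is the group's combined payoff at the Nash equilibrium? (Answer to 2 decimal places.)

413.00 dollars

With the mechanism, a contributed unit returns 2.3 × 2.34 / 7 = 0.7689 per unit of net cost — still below 1 — so contributing 0 remains dominant for every player.
Everyone keeps their endowment and the group total is 7 × 59 = 413.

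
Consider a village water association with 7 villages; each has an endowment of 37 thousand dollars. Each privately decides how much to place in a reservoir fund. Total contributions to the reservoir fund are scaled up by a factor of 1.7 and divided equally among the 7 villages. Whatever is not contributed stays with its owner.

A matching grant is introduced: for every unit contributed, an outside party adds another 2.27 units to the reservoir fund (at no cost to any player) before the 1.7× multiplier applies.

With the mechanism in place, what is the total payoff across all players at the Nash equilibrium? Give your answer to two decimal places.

259.00 thousand dollars

The effective private return is 1.7 × 3.27 / 7 = 0.7941, which is still under 1, so the mechanism doesn't change anyone's dominant strategy: zero contribution.
Everyone keeps their endowment and the group total is 7 × 37 = 259.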